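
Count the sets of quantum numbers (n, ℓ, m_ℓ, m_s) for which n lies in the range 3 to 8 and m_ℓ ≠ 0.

332

Count contributing orbitals for each principal shell:
n=3 → 6; n=4 → 12; n=5 → 20; n=6 → 30; n=7 → 42; n=8 → 56.
Orbitals: 6 + 12 + 20 + 30 + 42 + 56 = 166. Including both spin states (m_s = ±1/2) gives 2 × 166 = 332 states.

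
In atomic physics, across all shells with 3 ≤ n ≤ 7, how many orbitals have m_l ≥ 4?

10

Count contributing orbitals for each principal shell:
n=5 → 1; n=6 → 3; n=7 → 6.
Total orbitals: 1 + 3 + 6 = 10.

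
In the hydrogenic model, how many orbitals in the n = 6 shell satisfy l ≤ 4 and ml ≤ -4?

Orbitals with l ≤ 4 and ml ≤ -4, by l: l=4 → 1.
Total orbitals: 1.

1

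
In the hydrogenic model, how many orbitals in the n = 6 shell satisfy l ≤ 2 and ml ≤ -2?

1

Contributions: l=2 → 1.
Total orbitals: 1.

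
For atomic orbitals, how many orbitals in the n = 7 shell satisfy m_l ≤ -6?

1

The n = 7 shell has l = 0 through 6; check each.
Per l-value: l=6 → 1.
Total orbitals: 1.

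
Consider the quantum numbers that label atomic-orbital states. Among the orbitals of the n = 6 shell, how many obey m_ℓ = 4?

For n = 6, ℓ ranges over 0 … 5.
Per ℓ-value: ℓ=4 → 1; ℓ=5 → 1.
Total orbitals: 1 + 1 = 2.

2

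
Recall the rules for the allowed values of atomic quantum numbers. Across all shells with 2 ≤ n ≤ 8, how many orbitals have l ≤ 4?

129

Go shell by shell, enumerating (l, m_l) with l ≤ 4:
n=2 → 4; n=3 → 9; n=4 → 16; n=5 → 25; n=6 → 25; n=7 → 25; n=8 → 25.
Total orbitals: 4 + 9 + 16 + 25 + 25 + 25 + 25 = 129.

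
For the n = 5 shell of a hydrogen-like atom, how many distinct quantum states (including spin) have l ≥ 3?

32

Orbitals with l ≥ 3, by l: l=3 → 7; l=4 → 9.
Orbitals: 7 + 9 = 16. Each orbital carries two spin states, so 16 × 2 = 32 states.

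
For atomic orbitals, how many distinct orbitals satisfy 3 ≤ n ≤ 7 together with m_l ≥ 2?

35

For each n in the range, tally the orbitals obeying m_l ≥ 2:
n=3 → 1; n=4 → 3; n=5 → 6; n=6 → 10; n=7 → 15.
Total orbitals: 1 + 3 + 6 + 10 + 15 = 35.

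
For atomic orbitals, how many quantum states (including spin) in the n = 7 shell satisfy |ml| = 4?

12

With n = 7 the allowed l are 0, 1, …, 6.
The (l, ml) pairs meeting |ml| = 4 give: l=4 → 2; l=5 → 2; l=6 → 2.
Orbitals: 2 + 2 + 2 = 6. Each orbital carries two spin states, so 6 × 2 = 12 states.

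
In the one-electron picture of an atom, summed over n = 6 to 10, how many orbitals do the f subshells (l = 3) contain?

35

An f subshell (l = 3) exists for every n ≥ 4, so shells n = 6, 7, 8, 9, 10 each contribute one — 5 subshells.
Since each f subshell has 2·3+1 = 7 orbitals, the total is 5 × 7 = 35.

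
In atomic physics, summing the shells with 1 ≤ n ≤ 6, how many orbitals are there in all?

91

Shell n has n² orbitals: 1²=1 + 2²=4 + 3²=9 + 4²=16 + 5²=25 + 6²=36 = 91 orbitals.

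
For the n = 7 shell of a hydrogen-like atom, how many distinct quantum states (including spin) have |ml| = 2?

Per l-value: l=2 → 2; l=3 → 2; l=4 → 2; l=5 → 2; l=6 → 2.
Orbitals: 2 + 2 + 2 + 2 + 2 = 10. Each orbital carries two spin states, so 10 × 2 = 20 states.

20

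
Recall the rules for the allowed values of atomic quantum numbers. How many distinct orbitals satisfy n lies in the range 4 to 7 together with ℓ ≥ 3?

Work shell by shell — for each n, count the (ℓ, m_ℓ) pairs that satisfy ℓ ≥ 3:
n=4 → 7; n=5 → 16; n=6 → 27; n=7 → 40.
Total orbitals: 7 + 16 + 27 + 40 = 90.

90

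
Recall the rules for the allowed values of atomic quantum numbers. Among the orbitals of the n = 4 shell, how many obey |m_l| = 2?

4

The n = 4 shell has l = 0 through 3; check each.
The (l, m_l) pairs meeting |m_l| = 2 give: l=2 → 2; l=3 → 2.
Total orbitals: 2 + 2 = 4.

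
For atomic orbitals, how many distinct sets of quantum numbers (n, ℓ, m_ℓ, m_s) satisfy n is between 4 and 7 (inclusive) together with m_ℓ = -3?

Go shell by shell, enumerating (ℓ, m_ℓ) with m_ℓ = -3:
n=4 → 1; n=5 → 2; n=6 → 3; n=7 → 4.
Orbitals: 1 + 2 + 3 + 4 = 10. Including both spin states (m_s = ±1/2) gives 2 × 10 = 20 states.

20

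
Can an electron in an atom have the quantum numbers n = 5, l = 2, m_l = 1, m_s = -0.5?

n = 5 is a positive integer. l = 2 satisfies 0 ≤ l ≤ n−1 = 4. m_l = 1 lies in the range −l … +l (here −2 … 2). m_s = -1/2 is one of ±1/2.
All four constraints are satisfied.

Allowed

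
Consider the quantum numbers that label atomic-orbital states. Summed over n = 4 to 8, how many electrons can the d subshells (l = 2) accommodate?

A d subshell (l = 2) exists for every n ≥ 3, so shells n = 4, 5, 6, 7, 8 each contribute one — 5 subshells.
Since each d subshell holds 2(2·2+1) = 10 electrons, the total is 5 × 10 = 50.

50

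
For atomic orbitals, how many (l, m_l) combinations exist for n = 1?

The n = 1 shell contains n² = 1² = 1 orbital.

1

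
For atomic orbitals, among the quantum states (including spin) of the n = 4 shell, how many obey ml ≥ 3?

2

For n = 4, l ranges over 0 … 3.
Contributions: l=3 → 1.
Orbitals: 1. Each orbital carries two spin states, so 1 × 2 = 2 states.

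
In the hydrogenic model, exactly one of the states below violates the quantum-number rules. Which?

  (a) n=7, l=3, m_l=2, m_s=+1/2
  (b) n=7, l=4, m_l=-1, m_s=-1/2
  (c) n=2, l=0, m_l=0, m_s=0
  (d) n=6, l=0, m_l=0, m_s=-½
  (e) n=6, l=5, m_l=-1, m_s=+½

(c)

(c) has m_s = 0, but an electron's spin must be ±1/2.
The remaining sets (a), (b), (d), (e) satisfy all four rules.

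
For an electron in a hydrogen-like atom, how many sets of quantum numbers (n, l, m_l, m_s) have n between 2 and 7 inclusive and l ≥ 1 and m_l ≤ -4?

20

Work shell by shell — for each n, count the (l, m_l) pairs that satisfy l ≥ 1 and m_l ≤ -4:
n=5 → 1; n=6 → 3; n=7 → 6.
Orbitals: 1 + 3 + 6 = 10. Including both spin states (m_s = ±1/2) gives 2 × 10 = 20 states.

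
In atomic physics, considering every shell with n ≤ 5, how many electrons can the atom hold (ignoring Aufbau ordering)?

110

Total orbitals = 1² + 2² + 3² + 4² + 5² = 55. Doubling for spin gives 110 electrons.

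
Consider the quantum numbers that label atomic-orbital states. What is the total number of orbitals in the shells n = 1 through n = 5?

55

Shell n has n² orbitals: 1²=1 + 2²=4 + 3²=9 + 4²=16 + 5²=25 = 55 orbitals.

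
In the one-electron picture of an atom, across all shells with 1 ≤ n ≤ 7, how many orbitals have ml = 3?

10

Per-shell orbital counts meeting the constraint:
n=4 → 1; n=5 → 2; n=6 → 3; n=7 → 4.
Total orbitals: 1 + 2 + 3 + 4 = 10.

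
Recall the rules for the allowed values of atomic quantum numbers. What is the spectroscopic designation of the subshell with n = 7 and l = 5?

7h

l = 5 corresponds to the letter 'h', so the subshell is 7h.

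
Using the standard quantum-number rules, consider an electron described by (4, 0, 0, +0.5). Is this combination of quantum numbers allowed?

Valid

n = 4 is a positive integer. l = 0 satisfies 0 ≤ l ≤ n−1 = 3. ml = 0 lies in the range −l … +l (here 0). ms = +1/2 is one of ±1/2.
All four constraints are satisfied.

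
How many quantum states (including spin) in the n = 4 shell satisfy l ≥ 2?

Go through l = 0, …, 3 (the values permitted for n = 4).
Contributions: l=2 → 5; l=3 → 7.
Orbitals: 5 + 7 = 12. Each orbital carries two spin states, so 12 × 2 = 24 states.

24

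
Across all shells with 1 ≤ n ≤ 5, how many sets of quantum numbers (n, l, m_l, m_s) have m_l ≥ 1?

40

Treat each shell separately and count matching orbitals:
n=2 → 1; n=3 → 3; n=4 → 6; n=5 → 10.
Orbitals: 1 + 3 + 6 + 10 = 20. Including both spin states (m_s = ±1/2) gives 2 × 20 = 40 states.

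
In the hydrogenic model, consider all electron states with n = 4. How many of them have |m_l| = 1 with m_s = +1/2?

For n = 4, l ranges over 0 … 3.
Per l-value: l=1 → 2; l=2 → 2; l=3 → 2.
Orbitals: 2 + 2 + 2 = 6. With m_s fixed to a single value there is one state per orbital, giving 6 states.

6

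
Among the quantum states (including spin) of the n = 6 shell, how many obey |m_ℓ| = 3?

12

Contributions: ℓ=3 → 2; ℓ=4 → 2; ℓ=5 → 2.
Orbitals: 2 + 2 + 2 = 6. Each orbital carries two spin states, so 6 × 2 = 12 states.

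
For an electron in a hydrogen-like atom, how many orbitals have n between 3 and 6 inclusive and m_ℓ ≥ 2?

Count contributing orbitals for each principal shell:
n=3 → 1; n=4 → 3; n=5 → 6; n=6 → 10.
Total orbitals: 1 + 3 + 6 + 10 = 20.

20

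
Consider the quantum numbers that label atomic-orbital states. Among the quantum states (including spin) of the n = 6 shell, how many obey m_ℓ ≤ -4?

6

With n = 6 the allowed ℓ are 0, 1, …, 5.
Contributions: ℓ=4 → 1; ℓ=5 → 2.
Orbitals: 1 + 2 = 3. Each orbital carries two spin states, so 3 × 2 = 6 states.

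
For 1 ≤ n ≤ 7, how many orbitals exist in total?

140

Total orbitals = 1² + 2² + 3² + 4² + 5² + 6² + 7² = 140.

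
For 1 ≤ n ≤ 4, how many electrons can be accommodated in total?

Total orbitals = 1² + 2² + 3² + 4² = 30. Doubling for spin gives 60 electrons.

60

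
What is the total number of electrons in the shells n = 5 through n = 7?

220

Shell n has n² orbitals: 5²=25 + 6²=36 + 7²=49 = 110 orbitals.
Two spin states per orbital: 2 × 110 = 220 electrons.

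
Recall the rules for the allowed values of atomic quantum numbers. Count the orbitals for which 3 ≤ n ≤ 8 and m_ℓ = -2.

21

For each n in the range, tally the orbitals obeying m_ℓ = -2:
n=3 → 1; n=4 → 2; n=5 → 3; n=6 → 4; n=7 → 5; n=8 → 6.
Total orbitals: 1 + 2 + 3 + 4 + 5 + 6 = 21.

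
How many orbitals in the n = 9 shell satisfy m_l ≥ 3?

21

Go through l = 0, …, 8 (the values permitted for n = 9).
The (l, m_l) pairs meeting m_l ≥ 3 give: l=3 → 1; l=4 → 2; l=5 → 3; l=6 → 4; l=7 → 5; l=8 → 6.
Total orbitals: 1 + 2 + 3 + 4 + 5 + 6 = 21.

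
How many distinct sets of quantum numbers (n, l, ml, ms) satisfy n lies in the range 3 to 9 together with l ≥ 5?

Work shell by shell — for each n, count the (l, ml) pairs that satisfy l ≥ 5:
n=6 → 11; n=7 → 24; n=8 → 39; n=9 → 56.
Orbitals: 11 + 24 + 39 + 56 = 130. Including both spin states (ms = ±1/2) gives 2 × 130 = 260 states.

260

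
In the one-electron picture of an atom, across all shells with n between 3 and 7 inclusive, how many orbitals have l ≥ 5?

Work shell by shell — for each n, count the (l, m_l) pairs that satisfy l ≥ 5:
n=6 → 11; n=7 → 24.
Total orbitals: 11 + 24 = 35.

35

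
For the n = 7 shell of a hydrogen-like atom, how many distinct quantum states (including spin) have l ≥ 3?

Go through l = 0, …, 6 (the values permitted for n = 7).
Contributions: l=3 → 7; l=4 → 9; l=5 → 11; l=6 → 13.
Orbitals: 7 + 9 + 11 + 13 = 40. Each orbital carries two spin states, so 40 × 2 = 80 states.

80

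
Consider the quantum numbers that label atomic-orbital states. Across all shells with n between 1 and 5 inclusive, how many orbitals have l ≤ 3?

For each n in the range, tally the orbitals obeying l ≤ 3:
n=1 → 1; n=2 → 4; n=3 → 9; n=4 → 16; n=5 → 16.
Total orbitals: 1 + 4 + 9 + 16 + 16 = 46.

46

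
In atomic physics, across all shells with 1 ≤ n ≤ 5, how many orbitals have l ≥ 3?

23

Per-shell orbital counts meeting the constraint:
n=4 → 7; n=5 → 16.
Total orbitals: 7 + 16 = 23.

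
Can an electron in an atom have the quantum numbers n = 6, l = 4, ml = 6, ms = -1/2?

Invalid

The magnetic quantum number must satisfy −l ≤ ml ≤ l. With l = 4, ml can only be -4, -3, -2, -1, 0, 1, 2, 3, 4, so ml = 6 is forbidden.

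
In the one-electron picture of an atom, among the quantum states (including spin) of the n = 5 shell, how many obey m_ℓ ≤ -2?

12

With n = 5 the allowed ℓ are 0, 1, …, 4.
Contributions: ℓ=2 → 1; ℓ=3 → 2; ℓ=4 → 3.
Orbitals: 1 + 2 + 3 = 6. Each orbital carries two spin states, so 6 × 2 = 12 states.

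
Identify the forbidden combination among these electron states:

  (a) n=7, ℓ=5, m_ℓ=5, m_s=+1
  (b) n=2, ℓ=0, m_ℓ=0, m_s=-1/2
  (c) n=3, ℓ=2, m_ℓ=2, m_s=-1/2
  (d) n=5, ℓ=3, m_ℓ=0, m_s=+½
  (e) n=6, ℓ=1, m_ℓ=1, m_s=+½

(a) has m_s = +1, but an electron's spin must be ±1/2.
The remaining sets (b), (c), (d), (e) satisfy all four rules.

(a)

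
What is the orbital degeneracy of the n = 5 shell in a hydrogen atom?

25

The n = 5 shell contains n² = 5² = 25 orbitals.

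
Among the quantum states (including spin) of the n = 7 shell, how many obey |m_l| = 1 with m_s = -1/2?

12

Go through l = 0, …, 6 (the values permitted for n = 7).
The (l, m_l) pairs meeting |m_l| = 1 give: l=1 → 2; l=2 → 2; l=3 → 2; l=4 → 2; l=5 → 2; l=6 → 2.
Orbitals: 2 + 2 + 2 + 2 + 2 + 2 = 12. With m_s fixed to a single value there is one state per orbital, giving 12 states.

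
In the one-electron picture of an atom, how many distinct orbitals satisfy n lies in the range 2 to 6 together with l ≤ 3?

Work shell by shell — for each n, count the (l, ml) pairs that satisfy l ≤ 3:
n=2 → 4; n=3 → 9; n=4 → 16; n=5 → 16; n=6 → 16.
Total orbitals: 4 + 9 + 16 + 16 + 16 = 61.

61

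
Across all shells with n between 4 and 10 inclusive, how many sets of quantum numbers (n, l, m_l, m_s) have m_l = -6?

Count contributing orbitals for each principal shell:
n=7 → 1; n=8 → 2; n=9 → 3; n=10 → 4.
Orbitals: 1 + 2 + 3 + 4 = 10. Including both spin states (m_s = ±1/2) gives 2 × 10 = 20 states.

20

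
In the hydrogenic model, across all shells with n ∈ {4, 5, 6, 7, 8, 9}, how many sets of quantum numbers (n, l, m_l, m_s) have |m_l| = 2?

108

Count contributing orbitals for each principal shell:
n=4 → 4; n=5 → 6; n=6 → 8; n=7 → 10; n=8 → 12; n=9 → 14.
Orbitals: 4 + 6 + 8 + 10 + 12 + 14 = 54. Including both spin states (m_s = ±1/2) gives 2 × 54 = 108 states.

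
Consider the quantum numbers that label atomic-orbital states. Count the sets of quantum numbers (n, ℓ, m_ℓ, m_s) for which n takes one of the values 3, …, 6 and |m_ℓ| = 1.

56

Work shell by shell — for each n, count the (ℓ, m_ℓ) pairs that satisfy |m_ℓ| = 1:
n=3 → 4; n=4 → 6; n=5 → 8; n=6 → 10.
Orbitals: 4 + 6 + 8 + 10 = 28. Including both spin states (m_s = ±1/2) gives 2 × 28 = 56 states.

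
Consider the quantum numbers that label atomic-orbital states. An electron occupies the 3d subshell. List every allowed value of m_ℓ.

The 3d subshell has ℓ = 2, and m_ℓ takes every integer from −ℓ to +ℓ. With ℓ = 2 that gives the 5 values -2, -1, 0, 1, 2.

-2, -1, 0, 1, 2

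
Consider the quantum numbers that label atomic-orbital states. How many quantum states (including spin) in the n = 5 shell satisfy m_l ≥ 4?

With n = 5 the allowed l are 0, 1, …, 4.
Orbitals with m_l ≥ 4, by l: l=4 → 1.
Orbitals: 1. Each orbital carries two spin states, so 1 × 2 = 2 states.

2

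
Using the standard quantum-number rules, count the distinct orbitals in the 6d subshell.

A subshell has 2l+1 orbitals; with l = 2, that's 5.

5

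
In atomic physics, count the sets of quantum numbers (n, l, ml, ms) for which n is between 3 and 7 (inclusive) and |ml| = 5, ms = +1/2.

6

Treat each shell separately and count matching orbitals:
n=6 → 2; n=7 → 4.
Orbitals: 2 + 4 = 6. With ms fixed to +1/2 there is one state per orbital, so 6 states.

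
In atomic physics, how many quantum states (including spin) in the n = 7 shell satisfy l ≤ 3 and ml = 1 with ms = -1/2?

The n = 7 shell has l = 0 through 6; check each.
The (l, ml) pairs meeting l ≤ 3 and ml = 1 give: l=1 → 1; l=2 → 1; l=3 → 1.
Orbitals: 1 + 1 + 1 = 3. With ms fixed to a single value there is one state per orbital, giving 3 states.

3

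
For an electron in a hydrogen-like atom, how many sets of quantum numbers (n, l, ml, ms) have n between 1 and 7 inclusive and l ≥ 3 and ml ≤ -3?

Go shell by shell, enumerating (l, ml) with l ≥ 3 and ml ≤ -3:
n=4 → 1; n=5 → 3; n=6 → 6; n=7 → 10.
Orbitals: 1 + 3 + 6 + 10 = 20. Including both spin states (ms = ±1/2) gives 2 × 20 = 40 states.

40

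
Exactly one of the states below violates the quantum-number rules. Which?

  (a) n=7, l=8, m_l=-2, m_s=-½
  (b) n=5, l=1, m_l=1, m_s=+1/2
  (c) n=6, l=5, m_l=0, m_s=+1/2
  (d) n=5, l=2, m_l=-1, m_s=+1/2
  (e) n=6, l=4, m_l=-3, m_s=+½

(a)

(a) has l = 8 ≥ n = 7, violating 0 ≤ l ≤ n−1.
The remaining sets (b), (c), (d), (e) satisfy all four rules.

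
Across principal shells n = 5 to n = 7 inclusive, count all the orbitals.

110

Shell n has n² orbitals: 5²=25 + 6²=36 + 7²=49 = 110 orbitals.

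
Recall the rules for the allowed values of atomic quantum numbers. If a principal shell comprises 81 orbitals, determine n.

n² = 81 ⇒ n = 9.

n = 9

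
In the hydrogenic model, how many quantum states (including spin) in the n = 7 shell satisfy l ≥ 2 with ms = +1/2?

The (l, ml) pairs meeting l ≥ 2 give: l=2 → 5; l=3 → 7; l=4 → 9; l=5 → 11; l=6 → 13.
Orbitals: 5 + 7 + 9 + 11 + 13 = 45. With ms fixed to a single value there is one state per orbital, giving 45 states.

45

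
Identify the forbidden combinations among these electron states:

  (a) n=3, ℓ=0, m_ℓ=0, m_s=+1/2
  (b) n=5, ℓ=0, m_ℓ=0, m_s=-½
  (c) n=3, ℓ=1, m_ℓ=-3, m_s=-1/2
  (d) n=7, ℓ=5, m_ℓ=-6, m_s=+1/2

(c) has |m_ℓ| = 3 > ℓ = 1, violating −ℓ ≤ m_ℓ ≤ ℓ.
(d) has |m_ℓ| = 6 > ℓ = 5, violating −ℓ ≤ m_ℓ ≤ ℓ.
The remaining sets (a), (b) satisfy all four rules.

(c) and (d)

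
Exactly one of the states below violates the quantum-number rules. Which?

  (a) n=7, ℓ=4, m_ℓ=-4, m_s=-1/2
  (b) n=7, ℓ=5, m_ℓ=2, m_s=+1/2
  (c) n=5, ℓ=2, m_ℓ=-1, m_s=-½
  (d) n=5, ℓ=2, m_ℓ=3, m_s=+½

(d) has |m_ℓ| = 3 > ℓ = 2, violating −ℓ ≤ m_ℓ ≤ ℓ.
The remaining sets (a), (b), (c) satisfy all four rules.

(d)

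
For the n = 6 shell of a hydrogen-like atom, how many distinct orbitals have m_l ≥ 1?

With n = 6 the allowed l are 0, 1, …, 5.
Per l-value: l=1 → 1; l=2 → 2; l=3 → 3; l=4 → 4; l=5 → 5.
Total orbitals: 1 + 2 + 3 + 4 + 5 = 15.

15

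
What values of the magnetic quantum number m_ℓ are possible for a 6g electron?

The 6g subshell has ℓ = 4, and m_ℓ takes every integer from −ℓ to +ℓ. With ℓ = 4 that gives the 9 values -4, -3, -2, -1, 0, 1, 2, 3, 4.

-4, -3, -2, -1, 0, 1, 2, 3, 4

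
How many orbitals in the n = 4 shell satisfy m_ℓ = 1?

3

For n = 4, ℓ ranges over 0 … 3.
Contributions: ℓ=1 → 1; ℓ=2 → 1; ℓ=3 → 1.
Total orbitals: 1 + 1 + 1 = 3.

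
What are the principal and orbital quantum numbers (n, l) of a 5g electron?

n = 5, l = 4

The leading integer gives n = 5; the letter 'g' means l = 4.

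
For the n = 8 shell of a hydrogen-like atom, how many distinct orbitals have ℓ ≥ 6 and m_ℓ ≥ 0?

For n = 8, ℓ ranges over 0 … 7.
The (ℓ, m_ℓ) pairs meeting ℓ ≥ 6 and m_ℓ ≥ 0 give: ℓ=6 → 7; ℓ=7 → 8.
Total orbitals: 7 + 8 = 15.

15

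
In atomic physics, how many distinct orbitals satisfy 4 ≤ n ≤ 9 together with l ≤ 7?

Treat each shell separately and count matching orbitals:
n=4 → 16; n=5 → 25; n=6 → 36; n=7 → 49; n=8 → 64; n=9 → 64.
Total orbitals: 16 + 25 + 36 + 49 + 64 + 64 = 254.

254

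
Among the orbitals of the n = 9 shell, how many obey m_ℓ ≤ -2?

The n = 9 shell has ℓ = 0 through 8; check each.
Per ℓ-value: ℓ=2 → 1; ℓ=3 → 2; ℓ=4 → 3; ℓ=5 → 4; ℓ=6 → 5; ℓ=7 → 6; ℓ=8 → 7.
Total orbitals: 1 + 2 + 3 + 4 + 5 + 6 + 7 = 28.

28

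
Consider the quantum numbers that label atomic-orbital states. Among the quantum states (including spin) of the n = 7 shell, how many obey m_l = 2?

10

Per l-value: l=2 → 1; l=3 → 1; l=4 → 1; l=5 → 1; l=6 → 1.
Orbitals: 1 + 1 + 1 + 1 + 1 = 5. Each orbital carries two spin states, so 5 × 2 = 10 states.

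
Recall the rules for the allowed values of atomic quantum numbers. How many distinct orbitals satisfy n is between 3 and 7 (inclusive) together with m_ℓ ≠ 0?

For each n in the range, tally the orbitals obeying m_ℓ ≠ 0:
n=3 → 6; n=4 → 12; n=5 → 20; n=6 → 30; n=7 → 42.
Total orbitals: 6 + 12 + 20 + 30 + 42 = 110.

110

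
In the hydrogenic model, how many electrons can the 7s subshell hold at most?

2

A subshell with l = 0 has 2l+1 = 1 orbital, each holding 2 electrons (spin ±1/2), so 1 × 2 = 2.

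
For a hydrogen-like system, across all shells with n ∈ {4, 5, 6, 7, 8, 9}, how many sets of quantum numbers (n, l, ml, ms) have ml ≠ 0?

Count contributing orbitals for each principal shell:
n=4 → 12; n=5 → 20; n=6 → 30; n=7 → 42; n=8 → 56; n=9 → 72.
Orbitals: 12 + 20 + 30 + 42 + 56 + 72 = 232. Including both spin states (ms = ±1/2) gives 2 × 232 = 464 states.

464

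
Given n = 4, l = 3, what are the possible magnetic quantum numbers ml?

ml takes every integer from −l to +l. With l = 3 that gives the 7 values -3, -2, -1, 0, 1, 2, 3.

-3, -2, -1, 0, 1, 2, 3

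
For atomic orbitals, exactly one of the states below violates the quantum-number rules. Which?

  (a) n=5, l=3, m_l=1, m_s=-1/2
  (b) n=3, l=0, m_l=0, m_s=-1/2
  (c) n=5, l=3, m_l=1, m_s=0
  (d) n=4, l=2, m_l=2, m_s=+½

(c)

(c) has m_s = 0, but an electron's spin must be ±1/2.
The remaining sets (a), (b), (d) satisfy all four rules.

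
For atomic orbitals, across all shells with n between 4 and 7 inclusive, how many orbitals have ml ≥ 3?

20

Count contributing orbitals for each principal shell:
n=4 → 1; n=5 → 3; n=6 → 6; n=7 → 10.
Total orbitals: 1 + 3 + 6 + 10 = 20.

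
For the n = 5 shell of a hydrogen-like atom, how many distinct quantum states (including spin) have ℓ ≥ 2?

42

With n = 5 the allowed ℓ are 0, 1, …, 4.
The (ℓ, m_ℓ) pairs meeting ℓ ≥ 2 give: ℓ=2 → 5; ℓ=3 → 7; ℓ=4 → 9.
Orbitals: 5 + 7 + 9 = 21. Each orbital carries two spin states, so 21 × 2 = 42 states.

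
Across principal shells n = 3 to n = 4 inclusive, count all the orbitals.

25

Shell n has n² orbitals: 3²=9 + 4²=16 = 25 orbitals.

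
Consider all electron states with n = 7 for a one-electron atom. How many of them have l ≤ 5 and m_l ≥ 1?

30

Per l-value: l=1 → 1; l=2 → 2; l=3 → 3; l=4 → 4; l=5 → 5.
Orbitals: 1 + 2 + 3 + 4 + 5 = 15. Each orbital carries two spin states, so 15 × 2 = 30 states.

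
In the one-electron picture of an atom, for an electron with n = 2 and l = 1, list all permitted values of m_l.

-1, 0, 1

m_l takes every integer from −l to +l. With l = 1 that gives the 3 values -1, 0, 1.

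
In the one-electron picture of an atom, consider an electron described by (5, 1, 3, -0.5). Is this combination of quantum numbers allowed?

Invalid

The magnetic quantum number must satisfy −l ≤ m_l ≤ l. With l = 1, m_l can only be -1, 0, 1, so m_l = 3 is forbidden.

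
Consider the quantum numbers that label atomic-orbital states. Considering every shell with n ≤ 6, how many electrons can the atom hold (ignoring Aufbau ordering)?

182

Total orbitals = 1² + 2² + 3² + 4² + 5² + 6² = 91. Doubling for spin gives 182 electrons.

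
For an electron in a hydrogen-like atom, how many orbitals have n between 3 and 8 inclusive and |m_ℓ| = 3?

30

For each n in the range, tally the orbitals obeying |m_ℓ| = 3:
n=4 → 2; n=5 → 4; n=6 → 6; n=7 → 8; n=8 → 10.
Total orbitals: 2 + 4 + 6 + 8 + 10 = 30.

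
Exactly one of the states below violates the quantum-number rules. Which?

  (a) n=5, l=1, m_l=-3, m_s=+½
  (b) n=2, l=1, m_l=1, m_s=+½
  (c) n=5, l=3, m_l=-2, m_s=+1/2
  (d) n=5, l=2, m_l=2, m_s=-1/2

(a) has |m_l| = 3 > l = 1, violating −l ≤ m_l ≤ l.
The remaining sets (b), (c), (d) satisfy all four rules.

(a)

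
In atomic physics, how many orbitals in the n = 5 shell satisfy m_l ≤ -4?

For n = 5, l ranges over 0 … 4.
Orbitals with m_l ≤ -4, by l: l=4 → 1.
Total orbitals: 1.

1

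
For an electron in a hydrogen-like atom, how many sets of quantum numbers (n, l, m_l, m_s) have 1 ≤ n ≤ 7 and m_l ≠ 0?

224

Per-shell orbital counts meeting the constraint:
n=2 → 2; n=3 → 6; n=4 → 12; n=5 → 20; n=6 → 30; n=7 → 42.
Orbitals: 2 + 6 + 12 + 20 + 30 + 42 = 112. Including both spin states (m_s = ±1/2) gives 2 × 112 = 224 states.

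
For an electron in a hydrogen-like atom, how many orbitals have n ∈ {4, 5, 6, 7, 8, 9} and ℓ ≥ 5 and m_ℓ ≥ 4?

For each n in the range, tally the orbitals obeying ℓ ≥ 5 and m_ℓ ≥ 4:
n=6 → 2; n=7 → 5; n=8 → 9; n=9 → 14.
Total orbitals: 2 + 5 + 9 + 14 = 30.

30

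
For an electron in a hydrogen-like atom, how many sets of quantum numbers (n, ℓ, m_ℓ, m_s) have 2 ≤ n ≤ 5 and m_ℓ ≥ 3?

Count contributing orbitals for each principal shell:
n=4 → 1; n=5 → 3.
Orbitals: 1 + 3 = 4. Including both spin states (m_s = ±1/2) gives 2 × 4 = 8 states.

8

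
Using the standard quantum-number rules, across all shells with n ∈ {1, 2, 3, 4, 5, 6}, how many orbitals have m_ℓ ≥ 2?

Treat each shell separately and count matching orbitals:
n=3 → 1; n=4 → 3; n=5 → 6; n=6 → 10.
Total orbitals: 1 + 3 + 6 + 10 = 20.

20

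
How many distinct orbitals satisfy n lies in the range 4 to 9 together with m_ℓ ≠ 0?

Count contributing orbitals for each principal shell:
n=4 → 12; n=5 → 20; n=6 → 30; n=7 → 42; n=8 → 56; n=9 → 72.
Total orbitals: 12 + 20 + 30 + 42 + 56 + 72 = 232.

232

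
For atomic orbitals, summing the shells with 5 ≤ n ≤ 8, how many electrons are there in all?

Shell n has n² orbitals: 5²=25 + 6²=36 + 7²=49 + 8²=64 = 174 orbitals.
Two spin states per orbital: 2 × 174 = 348 electrons.

348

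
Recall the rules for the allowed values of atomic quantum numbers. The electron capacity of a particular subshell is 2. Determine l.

2(2l+1) = 2 ⇒ 2l+1 = 1 ⇒ l = 0.

l = 0 (s)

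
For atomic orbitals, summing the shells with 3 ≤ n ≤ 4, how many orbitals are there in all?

Shell n has n² orbitals: 3²=9 + 4²=16 = 25 orbitals.

25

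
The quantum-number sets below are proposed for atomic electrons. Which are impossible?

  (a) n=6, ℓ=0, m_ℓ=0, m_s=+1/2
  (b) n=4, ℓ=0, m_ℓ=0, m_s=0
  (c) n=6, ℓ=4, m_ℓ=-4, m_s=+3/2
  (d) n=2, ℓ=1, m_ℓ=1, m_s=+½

(b) has m_s = 0, but an electron's spin must be ±1/2.
(c) has m_s = +3/2, but an electron's spin must be ±1/2.
The remaining sets (a), (d) satisfy all four rules.

(b) and (c)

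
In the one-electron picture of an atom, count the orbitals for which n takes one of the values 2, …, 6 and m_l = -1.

15

For each n in the range, tally the orbitals obeying m_l = -1:
n=2 → 1; n=3 → 2; n=4 → 3; n=5 → 4; n=6 → 5.
Total orbitals: 1 + 2 + 3 + 4 + 5 = 15.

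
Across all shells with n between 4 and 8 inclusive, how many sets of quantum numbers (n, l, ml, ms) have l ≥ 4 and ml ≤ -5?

Per-shell orbital counts meeting the constraint:
n=6 → 1; n=7 → 3; n=8 → 6.
Orbitals: 1 + 3 + 6 = 10. Including both spin states (ms = ±1/2) gives 2 × 10 = 20 states.

20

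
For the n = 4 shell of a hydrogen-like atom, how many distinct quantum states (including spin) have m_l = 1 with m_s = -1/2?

3

For n = 4, l ranges over 0 … 3.
Contributions: l=1 → 1; l=2 → 1; l=3 → 1.
Orbitals: 1 + 1 + 1 = 3. With m_s fixed to a single value there is one state per orbital, giving 3 states.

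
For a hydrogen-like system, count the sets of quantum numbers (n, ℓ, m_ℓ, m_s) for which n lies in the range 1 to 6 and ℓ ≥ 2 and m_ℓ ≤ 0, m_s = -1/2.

Treat each shell separately and count matching orbitals:
n=3 → 3; n=4 → 7; n=5 → 12; n=6 → 18.
Orbitals: 3 + 7 + 12 + 18 = 40. With m_s fixed to -1/2 there is one state per orbital, so 40 states.

40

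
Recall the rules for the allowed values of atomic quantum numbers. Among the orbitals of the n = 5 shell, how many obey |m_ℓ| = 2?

The (ℓ, m_ℓ) pairs meeting |m_ℓ| = 2 give: ℓ=2 → 2; ℓ=3 → 2; ℓ=4 → 2.
Total orbitals: 2 + 2 + 2 = 6.

6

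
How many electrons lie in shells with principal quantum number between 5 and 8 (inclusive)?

Shell n has n² orbitals: 5²=25 + 6²=36 + 7²=49 + 8²=64 = 174 orbitals.
Two spin states per orbital: 2 × 174 = 348 electrons.

348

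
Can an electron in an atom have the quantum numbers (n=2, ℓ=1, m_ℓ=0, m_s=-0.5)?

Yes

n = 2 is a positive integer. ℓ = 1 satisfies 0 ≤ ℓ ≤ n−1 = 1. m_ℓ = 0 lies in the range −ℓ … +ℓ (here −1 … 1). m_s = -1/2 is one of ±1/2.
All four constraints are satisfied.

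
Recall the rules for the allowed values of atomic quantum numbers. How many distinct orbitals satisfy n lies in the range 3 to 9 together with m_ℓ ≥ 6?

Work shell by shell — for each n, count the (ℓ, m_ℓ) pairs that satisfy m_ℓ ≥ 6:
n=7 → 1; n=8 → 3; n=9 → 6.
Total orbitals: 1 + 3 + 6 = 10.

10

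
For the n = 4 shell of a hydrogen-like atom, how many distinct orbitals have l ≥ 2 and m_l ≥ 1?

5

Go through l = 0, …, 3 (the values permitted for n = 4).
The (l, m_l) pairs meeting l ≥ 2 and m_l ≥ 1 give: l=2 → 2; l=3 → 3.
Total orbitals: 2 + 3 = 5.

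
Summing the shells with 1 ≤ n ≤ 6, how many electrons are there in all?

182

Shell n has n² orbitals: 1²=1 + 2²=4 + 3²=9 + 4²=16 + 5²=25 + 6²=36 = 91 orbitals.
Two spin states per orbital: 2 × 91 = 182 electrons.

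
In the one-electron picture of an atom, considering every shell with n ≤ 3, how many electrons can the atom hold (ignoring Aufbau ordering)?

28

Total orbitals = 1² + 2² + 3² = 14. Doubling for spin gives 28 electrons.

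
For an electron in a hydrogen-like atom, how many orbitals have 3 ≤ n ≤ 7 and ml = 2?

Treat each shell separately and count matching orbitals:
n=3 → 1; n=4 → 2; n=5 → 3; n=6 → 4; n=7 → 5.
Total orbitals: 1 + 2 + 3 + 4 + 5 = 15.

15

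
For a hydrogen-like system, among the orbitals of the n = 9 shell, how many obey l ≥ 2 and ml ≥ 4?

Orbitals with l ≥ 2 and ml ≥ 4, by l: l=4 → 1; l=5 → 2; l=6 → 3; l=7 → 4; l=8 → 5.
Total orbitals: 1 + 2 + 3 + 4 + 5 = 15.

15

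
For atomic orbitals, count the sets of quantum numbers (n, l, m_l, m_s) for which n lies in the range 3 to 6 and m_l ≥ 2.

For each n in the range, tally the orbitals obeying m_l ≥ 2:
n=3 → 1; n=4 → 3; n=5 → 6; n=6 → 10.
Orbitals: 1 + 3 + 6 + 10 = 20. Including both spin states (m_s = ±1/2) gives 2 × 20 = 40 states.

40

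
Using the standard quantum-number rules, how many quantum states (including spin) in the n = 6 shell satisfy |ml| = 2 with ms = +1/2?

With n = 6 the allowed l are 0, 1, …, 5.
Orbitals with |ml| = 2, by l: l=2 → 2; l=3 → 2; l=4 → 2; l=5 → 2.
Orbitals: 2 + 2 + 2 + 2 = 8. With ms fixed to a single value there is one state per orbital, giving 8 states.

8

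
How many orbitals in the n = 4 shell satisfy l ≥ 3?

With n = 4 the allowed l are 0, 1, …, 3.
Contributions: l=3 → 7.
Total orbitals: 7.

7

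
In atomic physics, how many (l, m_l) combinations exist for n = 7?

The n = 7 shell contains n² = 7² = 49 orbitals.

49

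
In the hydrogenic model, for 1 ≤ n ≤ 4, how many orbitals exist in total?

30

Total orbitals = 1² + 2² + 3² + 4² = 30.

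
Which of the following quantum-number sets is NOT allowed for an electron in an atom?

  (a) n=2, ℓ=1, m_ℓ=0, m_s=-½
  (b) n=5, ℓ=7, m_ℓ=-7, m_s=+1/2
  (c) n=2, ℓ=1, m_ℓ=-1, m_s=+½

(b) has ℓ = 7 ≥ n = 5, violating 0 ≤ ℓ ≤ n−1.
The remaining sets (a), (c) satisfy all four rules.

(b)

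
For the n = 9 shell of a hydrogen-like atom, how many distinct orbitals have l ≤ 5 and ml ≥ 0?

21

The n = 9 shell has l = 0 through 8; check each.
Orbitals with l ≤ 5 and ml ≥ 0, by l: l=0 → 1; l=1 → 2; l=2 → 3; l=3 → 4; l=4 → 5; l=5 → 6.
Total orbitals: 1 + 2 + 3 + 4 + 5 + 6 = 21.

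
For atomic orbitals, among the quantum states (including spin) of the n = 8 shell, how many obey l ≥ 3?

The n = 8 shell has l = 0 through 7; check each.
The (l, m_l) pairs meeting l ≥ 3 give: l=3 → 7; l=4 → 9; l=5 → 11; l=6 → 13; l=7 → 15.
Orbitals: 7 + 9 + 11 + 13 + 15 = 55. Each orbital carries two spin states, so 55 × 2 = 110 states.

110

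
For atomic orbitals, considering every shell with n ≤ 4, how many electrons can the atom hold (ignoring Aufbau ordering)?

60

Total orbitals = 1² + 2² + 3² + 4² = 30. Doubling for spin gives 60 electrons.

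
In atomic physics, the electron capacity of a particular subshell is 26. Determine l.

2(2l+1) = 26 ⇒ 2l+1 = 13 ⇒ l = 6.

l = 6 (i)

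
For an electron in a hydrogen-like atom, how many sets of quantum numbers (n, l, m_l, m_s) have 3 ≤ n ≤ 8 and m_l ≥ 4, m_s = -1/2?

Treat each shell separately and count matching orbitals:
n=5 → 1; n=6 → 3; n=7 → 6; n=8 → 10.
Orbitals: 1 + 3 + 6 + 10 = 20. With m_s fixed to -1/2 there is one state per orbital, so 20 states.

20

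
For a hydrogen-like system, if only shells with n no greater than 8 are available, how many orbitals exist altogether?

Total orbitals = 1² + 2² + 3² + 4² + 5² + 6² + 7² + 8² = 204.

204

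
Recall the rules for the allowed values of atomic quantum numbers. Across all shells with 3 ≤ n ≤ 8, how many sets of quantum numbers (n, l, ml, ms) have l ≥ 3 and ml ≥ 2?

100

Per-shell orbital counts meeting the constraint:
n=4 → 2; n=5 → 5; n=6 → 9; n=7 → 14; n=8 → 20.
Orbitals: 2 + 5 + 9 + 14 + 20 = 50. Including both spin states (ms = ±1/2) gives 2 × 50 = 100 states.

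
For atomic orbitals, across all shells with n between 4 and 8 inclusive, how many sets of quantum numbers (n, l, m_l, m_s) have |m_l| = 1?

Treat each shell separately and count matching orbitals:
n=4 → 6; n=5 → 8; n=6 → 10; n=7 → 12; n=8 → 14.
Orbitals: 6 + 8 + 10 + 12 + 14 = 50. Including both spin states (m_s = ±1/2) gives 2 × 50 = 100 states.

100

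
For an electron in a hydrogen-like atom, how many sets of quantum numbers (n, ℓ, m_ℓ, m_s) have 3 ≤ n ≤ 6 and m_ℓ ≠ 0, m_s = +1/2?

Count contributing orbitals for each principal shell:
n=3 → 6; n=4 → 12; n=5 → 20; n=6 → 30.
Orbitals: 6 + 12 + 20 + 30 = 68. With m_s fixed to +1/2 there is one state per orbital, so 68 states.

68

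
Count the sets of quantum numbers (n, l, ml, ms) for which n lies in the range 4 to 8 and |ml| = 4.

Per-shell orbital counts meeting the constraint:
n=5 → 2; n=6 → 4; n=7 → 6; n=8 → 8.
Orbitals: 2 + 4 + 6 + 8 = 20. Including both spin states (ms = ±1/2) gives 2 × 20 = 40 states.

40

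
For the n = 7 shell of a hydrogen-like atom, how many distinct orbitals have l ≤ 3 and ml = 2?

2

The (l, ml) pairs meeting l ≤ 3 and ml = 2 give: l=2 → 1; l=3 → 1.
Total orbitals: 1 + 1 = 2.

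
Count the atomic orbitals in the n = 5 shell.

The n = 5 shell contains n² = 5² = 25 orbitals.

25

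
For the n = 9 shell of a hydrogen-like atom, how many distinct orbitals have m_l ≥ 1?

The (l, m_l) pairs meeting m_l ≥ 1 give: l=1 → 1; l=2 → 2; l=3 → 3; l=4 → 4; l=5 → 5; l=6 → 6; l=7 → 7; l=8 → 8.
Total orbitals: 1 + 2 + 3 + 4 + 5 + 6 + 7 + 8 = 36.

36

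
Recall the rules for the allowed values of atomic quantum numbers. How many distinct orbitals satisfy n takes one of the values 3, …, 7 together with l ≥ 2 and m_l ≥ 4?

Count contributing orbitals for each principal shell:
n=5 → 1; n=6 → 3; n=7 → 6.
Total orbitals: 1 + 3 + 6 = 10.

10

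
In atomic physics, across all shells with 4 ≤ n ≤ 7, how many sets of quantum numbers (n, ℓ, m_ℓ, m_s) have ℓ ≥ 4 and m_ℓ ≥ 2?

44

Work shell by shell — for each n, count the (ℓ, m_ℓ) pairs that satisfy ℓ ≥ 4 and m_ℓ ≥ 2:
n=5 → 3; n=6 → 7; n=7 → 12.
Orbitals: 3 + 7 + 12 = 22. Including both spin states (m_s = ±1/2) gives 2 × 22 = 44 states.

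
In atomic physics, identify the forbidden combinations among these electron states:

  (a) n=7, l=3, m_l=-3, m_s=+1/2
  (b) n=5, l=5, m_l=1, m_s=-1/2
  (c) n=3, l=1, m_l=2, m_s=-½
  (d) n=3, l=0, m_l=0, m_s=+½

(b) and (c)

(b) has l = 5 ≥ n = 5, violating 0 ≤ l ≤ n−1.
(c) has |m_l| = 2 > l = 1, violating −l ≤ m_l ≤ l.
The remaining sets (a), (d) satisfy all four rules.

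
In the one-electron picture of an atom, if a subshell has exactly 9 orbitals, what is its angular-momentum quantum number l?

l = 4

2l+1 = 9 gives l = 4.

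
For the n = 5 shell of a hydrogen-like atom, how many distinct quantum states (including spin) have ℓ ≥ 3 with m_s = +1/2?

The n = 5 shell has ℓ = 0 through 4; check each.
The (ℓ, m_ℓ) pairs meeting ℓ ≥ 3 give: ℓ=3 → 7; ℓ=4 → 9.
Orbitals: 7 + 9 = 16. With m_s fixed to a single value there is one state per orbital, giving 16 states.

16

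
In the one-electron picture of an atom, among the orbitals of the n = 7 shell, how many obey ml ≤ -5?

The n = 7 shell has l = 0 through 6; check each.
The (l, ml) pairs meeting ml ≤ -5 give: l=5 → 1; l=6 → 2.
Total orbitals: 1 + 2 = 3.

3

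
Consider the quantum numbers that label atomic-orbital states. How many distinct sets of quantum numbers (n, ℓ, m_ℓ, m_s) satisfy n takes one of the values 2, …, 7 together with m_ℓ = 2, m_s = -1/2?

Go shell by shell, enumerating (ℓ, m_ℓ) with m_ℓ = 2:
n=3 → 1; n=4 → 2; n=5 → 3; n=6 → 4; n=7 → 5.
Orbitals: 1 + 2 + 3 + 4 + 5 = 15. With m_s fixed to -1/2 there is one state per orbital, so 15 states.

15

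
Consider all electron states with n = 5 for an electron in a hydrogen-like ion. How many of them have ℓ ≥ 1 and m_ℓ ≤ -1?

20

Go through ℓ = 0, …, 4 (the values permitted for n = 5).
Contributions: ℓ=1 → 1; ℓ=2 → 2; ℓ=3 → 3; ℓ=4 → 4.
Orbitals: 1 + 2 + 3 + 4 = 10. Each orbital carries two spin states, so 10 × 2 = 20 states.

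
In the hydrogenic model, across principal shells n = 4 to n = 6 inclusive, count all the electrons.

154

Shell n has n² orbitals: 4²=16 + 5²=25 + 6²=36 = 77 orbitals.
Two spin states per orbital: 2 × 77 = 154 electrons.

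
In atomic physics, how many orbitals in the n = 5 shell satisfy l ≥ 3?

The n = 5 shell has l = 0 through 4; check each.
Contributions: l=3 → 7; l=4 → 9.
Total orbitals: 7 + 9 = 16.

16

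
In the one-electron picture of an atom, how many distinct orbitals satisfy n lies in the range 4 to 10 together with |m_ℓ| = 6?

20

Go shell by shell, enumerating (ℓ, m_ℓ) with |m_ℓ| = 6:
n=7 → 2; n=8 → 4; n=9 → 6; n=10 → 8.
Total orbitals: 2 + 4 + 6 + 8 = 20.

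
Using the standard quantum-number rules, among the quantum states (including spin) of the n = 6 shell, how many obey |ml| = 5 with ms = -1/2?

2

Contributions: l=5 → 2.
Orbitals: 2. With ms fixed to a single value there is one state per orbital, giving 2 states.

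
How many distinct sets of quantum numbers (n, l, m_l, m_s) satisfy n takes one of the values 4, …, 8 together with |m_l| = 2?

80

Work shell by shell — for each n, count the (l, m_l) pairs that satisfy |m_l| = 2:
n=4 → 4; n=5 → 6; n=6 → 8; n=7 → 10; n=8 → 12.
Orbitals: 4 + 6 + 8 + 10 + 12 = 40. Including both spin states (m_s = ±1/2) gives 2 × 40 = 80 states.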